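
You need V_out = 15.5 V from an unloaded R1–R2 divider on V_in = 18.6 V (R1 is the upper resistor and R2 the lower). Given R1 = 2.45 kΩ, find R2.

The divider ratio is R2/(R1+R2) = 15.5/18.6 = 0.8333.
Rearranging, R2 = R1·k/(1−k) = 2.45 × 5.000 = 12.25 kΩ.

R2 ≈ 12.2 kΩ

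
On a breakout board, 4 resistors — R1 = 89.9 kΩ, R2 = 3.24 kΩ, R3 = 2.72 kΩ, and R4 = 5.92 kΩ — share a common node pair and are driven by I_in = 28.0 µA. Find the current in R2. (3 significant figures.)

Total conductance ΣG = 1/89.9 + 1/3.24 + 1/2.72 + 1/5.92 = 0.8563 (units of 1/kΩ).
Current divider: I(R2) = I_in · G_k/ΣG = 28.0 × (0.3086/0.8563) = 28.0 × 0.3604 = 10.09 µA.

I ≈ 10.1 µA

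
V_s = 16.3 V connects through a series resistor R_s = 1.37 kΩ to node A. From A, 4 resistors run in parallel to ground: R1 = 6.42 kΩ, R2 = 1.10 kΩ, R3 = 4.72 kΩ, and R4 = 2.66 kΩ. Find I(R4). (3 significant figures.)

I ≈ 1.88 mA

Parallel bank: R_p = 1/(1/6.42 + 1/1.10 + 1/4.72 + 1/2.66) = 0.6051 kΩ.
Node voltage V_A = V_s · R_p/(R_s + R_p) = 16.3 × 0.3064 = 4.994 V.
I(R4) = V_A / R4 = 4.994/2.66 = 1.877 mA.
(Check via current divider: I_total = 8.253 mA; share G_k/ΣG = 0.2275 → same result.)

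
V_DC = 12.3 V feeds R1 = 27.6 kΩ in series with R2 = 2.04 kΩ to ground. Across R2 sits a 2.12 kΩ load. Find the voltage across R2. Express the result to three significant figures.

First combine the lower leg with the load: R2 ‖ R_L = 1.040 kΩ.
Now apply the divider: V_out = 12.3 × 0.03630 = 0.4465 V.

V_out ≈ 0.446 V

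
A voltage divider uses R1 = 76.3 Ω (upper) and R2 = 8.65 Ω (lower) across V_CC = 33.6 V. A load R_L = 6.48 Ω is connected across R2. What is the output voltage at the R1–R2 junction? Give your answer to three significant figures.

V_out ≈ 1.56 V

The load sits in parallel with R2, giving an effective lower resistance R2' = R2·R_L/(R2+R_L) = 3.705 Ω.
Then V_out = V_CC · R2'/(R1 + R2') = 33.6 × 3.705/80.00 = 1.556 V.
(Unloaded it would be 3.42 V; the load pulls it down.)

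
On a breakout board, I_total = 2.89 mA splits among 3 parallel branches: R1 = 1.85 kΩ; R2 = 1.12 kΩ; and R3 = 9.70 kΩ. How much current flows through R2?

Total conductance ΣG = 1/1.85 + 1/1.12 + 1/9.70 = 1.536 (units of 1/kΩ).
By the current-divider rule, I = I_total · G_k/ΣG = 2.89 × 0.5811 = 1.679 mA.

I ≈ 1.68 mA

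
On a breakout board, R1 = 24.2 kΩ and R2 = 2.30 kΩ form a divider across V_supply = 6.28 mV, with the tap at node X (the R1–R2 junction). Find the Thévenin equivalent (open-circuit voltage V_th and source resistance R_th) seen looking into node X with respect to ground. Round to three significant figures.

With X open, the divider is unloaded: V_th = 6.28 × 2.30/26.50 = 0.5451 mV.
Zeroing V_supply shorts the top of R1 to ground, so R_th = R1 ‖ R2 = 2.100 kΩ.

V_th ≈ 0.545 mV, R_th ≈ 2.10 kΩ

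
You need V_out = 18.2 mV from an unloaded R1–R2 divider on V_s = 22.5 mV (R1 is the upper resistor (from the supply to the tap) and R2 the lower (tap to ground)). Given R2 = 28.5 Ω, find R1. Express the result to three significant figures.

R1 ≈ 6.73 Ω

Required fraction k = V_out/V_s = 0.8089.
So R1 = R2 · (V_s/V_out − 1) = 28.5 × (22.5/18.2 − 1) = 28.5 × 0.2363 = 6.734 Ω.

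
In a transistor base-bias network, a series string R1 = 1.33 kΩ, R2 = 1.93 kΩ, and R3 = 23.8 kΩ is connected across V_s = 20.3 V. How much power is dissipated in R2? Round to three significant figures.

The common current is I = 20.3/27.06 = 0.7502 mA.
V(R2) = I·R = 1.448 V; P = V·I = 1.448 × 0.7502 = 1.086 mW.

P ≈ 1.09 mW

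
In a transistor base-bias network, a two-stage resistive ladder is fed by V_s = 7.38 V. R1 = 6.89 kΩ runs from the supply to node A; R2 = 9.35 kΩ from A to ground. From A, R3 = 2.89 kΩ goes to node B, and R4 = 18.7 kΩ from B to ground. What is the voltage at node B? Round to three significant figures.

Looking into the second stage from A: R3 + R4 = 21.59 kΩ appears in parallel with R2.
Effective lower resistance at A: R2 ‖ 21.59 = 6.524 kΩ.
First divider: V_A = V_s · 6.524/(6.89 + 6.524) = 3.589 V.
Then the unloaded second divider: V_B = V_A × R4/(R3+R4) = 3.589 × 0.8661 = 3.109 V.

V_B ≈ 3.11 V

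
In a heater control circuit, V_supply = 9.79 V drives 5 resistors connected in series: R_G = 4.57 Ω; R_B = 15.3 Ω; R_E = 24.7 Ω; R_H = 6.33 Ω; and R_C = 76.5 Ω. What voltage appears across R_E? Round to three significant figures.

V ≈ 1.90 V

Series total: ΣR = 4.57 + 15.3 + 24.7 + 6.33 + 76.5 = 127.4 Ω.
Voltage divider: V = V_supply · (24.70 / 127.4) = 9.79 × 0.1939 = 1.898 V.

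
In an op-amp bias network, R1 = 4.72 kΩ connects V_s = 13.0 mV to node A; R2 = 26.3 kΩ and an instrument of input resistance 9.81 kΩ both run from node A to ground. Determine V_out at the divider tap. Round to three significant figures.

First combine the lower leg with the load: R2 ‖ R_L = 7.145 kΩ.
Now apply the divider: V_out = 13.0 × 0.6022 = 7.828 mV.

V_out ≈ 7.83 mV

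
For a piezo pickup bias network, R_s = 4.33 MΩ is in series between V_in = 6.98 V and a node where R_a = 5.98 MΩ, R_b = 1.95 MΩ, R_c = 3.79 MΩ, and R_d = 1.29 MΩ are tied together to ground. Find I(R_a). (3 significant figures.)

Equivalent of the parallel group: R_p = 0.5817 MΩ.
Node voltage V_A = V_in · R_p/(R_s + R_p) = 6.98 × 0.1184 = 0.8267 V.
Branch current I = V_A/R_a = 0.8267/5.98 = 0.1382 µA.

I ≈ 0.138 µA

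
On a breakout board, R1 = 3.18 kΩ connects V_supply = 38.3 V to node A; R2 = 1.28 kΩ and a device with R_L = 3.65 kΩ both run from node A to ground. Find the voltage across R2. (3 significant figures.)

R2 ‖ R_L = (1.28 × 3.65)/(1.28 + 3.65) = 0.9477 kΩ.
Then V_out = V_supply · R2'/(R1 + R2') = 38.3 × 0.9477/4.128 = 8.793 V.
(Unloaded it would be 11.0 V; the load pulls it down.)

V_out ≈ 8.79 V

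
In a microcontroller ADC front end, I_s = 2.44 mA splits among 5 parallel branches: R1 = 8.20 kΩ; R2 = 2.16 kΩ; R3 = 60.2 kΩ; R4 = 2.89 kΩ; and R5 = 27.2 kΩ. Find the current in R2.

Conductances: ΣG = 1/8.20 + 1/2.16 + 1/60.2 + 1/2.89 + 1/27.2 = 0.9843 (1/kΩ).
R2 takes the fraction G_k/ΣG = 0.4630/0.9843 = 0.4703, so I = 2.44 × 0.4703 = 1.148 mA.

I ≈ 1.15 mA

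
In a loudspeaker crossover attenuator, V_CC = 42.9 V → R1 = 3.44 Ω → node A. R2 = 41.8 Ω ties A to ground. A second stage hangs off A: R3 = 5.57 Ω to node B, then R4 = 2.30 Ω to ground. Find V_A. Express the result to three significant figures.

V_A ≈ 28.2 V

The second stage (R3 + R4 = 7.870 Ω) loads node A in parallel with R2.
Effective lower resistance at A: R2 ‖ 7.870 = 6.623 Ω.
V_A = 42.9 × 6.623/(3.44 + 6.623) = 28.23 V.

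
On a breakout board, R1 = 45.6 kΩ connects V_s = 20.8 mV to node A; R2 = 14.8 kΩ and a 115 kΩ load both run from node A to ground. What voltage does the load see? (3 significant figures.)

V_out ≈ 4.65 mV

First combine the lower leg with the load: R2 ‖ R_L = 13.11 kΩ.
Voltage divider with the loaded lower leg: V_out = 20.8 × 13.11/(45.6 + 13.11) = 20.8 × 0.2233 = 4.645 mV.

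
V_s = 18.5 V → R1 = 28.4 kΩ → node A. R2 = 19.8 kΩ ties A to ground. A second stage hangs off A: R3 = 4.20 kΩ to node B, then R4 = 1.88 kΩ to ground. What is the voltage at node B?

Node A sees R2 in parallel with the series input of stage 2, R3 + R4 = 6.080 kΩ.
Effective lower resistance at A: R2 ‖ 6.080 = 4.652 kΩ.
First divider: V_A = V_s · 4.652/(28.4 + 4.652) = 2.604 V.
Stage 2 is unloaded, so V_B = V_A · R4/(R3+R4) = 2.604 × 1.88/6.080 = 0.8051 V.

V_B ≈ 0.805 V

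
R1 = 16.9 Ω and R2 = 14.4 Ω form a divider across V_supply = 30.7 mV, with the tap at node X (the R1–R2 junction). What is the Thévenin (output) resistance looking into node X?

With V_supply suppressed (replaced by a short), R_th = R1 ‖ R2 = (16.90 × 14.4)/(16.90 + 14.4) = 7.775 Ω.

R_th ≈ 7.78 Ω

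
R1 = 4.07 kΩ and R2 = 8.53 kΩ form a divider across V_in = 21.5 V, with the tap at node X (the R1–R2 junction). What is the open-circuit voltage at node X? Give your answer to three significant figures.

V_th ≈ 14.6 V

V_th is the unloaded tap voltage: V_in · R2/(R1+R2) = 21.5 × 0.6770 = 14.56 V.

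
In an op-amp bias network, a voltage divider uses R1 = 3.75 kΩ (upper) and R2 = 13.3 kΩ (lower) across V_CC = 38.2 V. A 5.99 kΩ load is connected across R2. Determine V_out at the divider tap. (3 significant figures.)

R2 ‖ R_L = (13.3 × 5.99)/(13.3 + 5.99) = 4.130 kΩ.
Voltage divider with the loaded lower leg: V_out = 38.2 × 4.130/(3.75 + 4.130) = 38.2 × 0.5241 = 20.02 V.

V_out ≈ 20.0 V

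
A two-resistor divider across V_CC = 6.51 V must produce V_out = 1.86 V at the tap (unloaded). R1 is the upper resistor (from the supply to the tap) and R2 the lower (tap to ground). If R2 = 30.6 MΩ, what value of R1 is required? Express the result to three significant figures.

R1 ≈ 76.5 MΩ

Required fraction k = V_out/V_CC = 0.2857.
Rearranging, R1 = R2·(1−k)/k = 30.6 × 2.500 = 76.50 MΩ.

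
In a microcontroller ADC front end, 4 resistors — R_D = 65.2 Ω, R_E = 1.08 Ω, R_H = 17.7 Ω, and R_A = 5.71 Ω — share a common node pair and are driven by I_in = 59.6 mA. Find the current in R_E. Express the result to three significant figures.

Conductances: ΣG = 1/65.2 + 1/1.08 + 1/17.7 + 1/5.71 = 1.173 (1/Ω).
Current divider: I(R_E) = I_in · G_k/ΣG = 59.6 × (0.9259/1.173) = 59.6 × 0.7894 = 47.05 mA.

I ≈ 47.1 mA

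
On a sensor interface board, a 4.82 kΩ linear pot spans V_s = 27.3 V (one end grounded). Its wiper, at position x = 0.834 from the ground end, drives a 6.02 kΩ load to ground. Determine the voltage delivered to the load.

V_out ≈ 20.5 V

The pot divides into 0.8001 kΩ above the wiper and 4.020 kΩ below.
(x·R_p) ‖ R_L = 2.410 kΩ.
V_out = 27.3 × 2.410/(0.8001 + 2.410) = 20.50 V.
(Unloaded: V_out = x·V_s = 22.8 V.)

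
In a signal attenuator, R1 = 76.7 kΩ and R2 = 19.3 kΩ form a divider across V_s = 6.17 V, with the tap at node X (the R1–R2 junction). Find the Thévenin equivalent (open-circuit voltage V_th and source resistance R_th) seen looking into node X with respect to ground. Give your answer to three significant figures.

With X open, the divider is unloaded: V_th = 6.17 × 19.3/96.00 = 1.240 V.
With V_s suppressed (replaced by a short), R_th = R1 ‖ R2 = (76.70 × 19.3)/(76.70 + 19.3) = 15.42 kΩ.

V_th ≈ 1.24 V, R_th ≈ 15.4 kΩ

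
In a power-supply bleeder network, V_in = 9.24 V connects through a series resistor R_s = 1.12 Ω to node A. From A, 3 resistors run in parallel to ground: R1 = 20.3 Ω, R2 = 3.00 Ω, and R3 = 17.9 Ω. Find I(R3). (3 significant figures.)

Parallel bank: R_p = 1/(1/20.3 + 1/3.00 + 1/17.9) = 2.281 Ω.
Node voltage V_A = V_in · R_p/(R_s + R_p) = 9.24 × 0.6707 = 6.197 V.
Branch current I = V_A/R3 = 6.197/17.9 = 0.3462 A.

I ≈ 0.346 A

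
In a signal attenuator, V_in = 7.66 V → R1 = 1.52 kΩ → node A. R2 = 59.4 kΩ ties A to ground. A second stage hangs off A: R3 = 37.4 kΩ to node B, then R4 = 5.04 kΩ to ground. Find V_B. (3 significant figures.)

V_B ≈ 0.857 V

Node A sees R2 in parallel with the series input of stage 2, R3 + R4 = 42.44 kΩ.
Effective lower resistance at A: R2 ‖ 42.44 = 24.75 kΩ.
First divider: V_A = V_in · 24.75/(1.52 + 24.75) = 7.217 V.
Stage 2 is unloaded, so V_B = V_A · R4/(R3+R4) = 7.217 × 5.04/42.44 = 0.8570 V.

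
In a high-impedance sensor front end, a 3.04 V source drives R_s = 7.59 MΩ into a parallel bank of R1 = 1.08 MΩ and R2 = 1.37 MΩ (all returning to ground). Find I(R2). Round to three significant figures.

I ≈ 0.164 µA

Combine the parallel branches: R_p = (1/1.08 + 1/1.37)⁻¹ = 0.6039 MΩ.
V_A = 3.04 × 0.6039/8.194 = 0.2241 V.
I(R2) = V_A / R2 = 0.2241/1.37 = 0.1635 µA.
(Check via current divider: I_total = 0.3710 µA; share G_k/ΣG = 0.4408 → same result.)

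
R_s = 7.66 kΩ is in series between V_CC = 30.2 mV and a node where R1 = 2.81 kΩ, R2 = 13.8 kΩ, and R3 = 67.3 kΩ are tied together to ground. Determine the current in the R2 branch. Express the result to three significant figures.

Combine the parallel branches: R_p = (1/2.81 + 1/13.8 + 1/67.3)⁻¹ = 2.256 kΩ.
V_A = 30.2 × 2.256/9.916 = 6.872 mV.
Branch current I = V_A/R2 = 6.872/13.8 = 0.4979 µA.

I ≈ 0.498 µA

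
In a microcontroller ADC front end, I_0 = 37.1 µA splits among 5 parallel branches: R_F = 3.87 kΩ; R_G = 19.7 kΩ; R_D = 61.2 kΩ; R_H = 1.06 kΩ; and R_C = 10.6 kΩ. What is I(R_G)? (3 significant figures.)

I ≈ 1.38 µA

Conductances: ΣG = 1/3.87 + 1/19.7 + 1/61.2 + 1/1.06 + 1/10.6 = 1.363 (1/kΩ).
Current divider: I(R_G) = I_0 · G_k/ΣG = 37.1 × (0.05076/1.363) = 37.1 × 0.03724 = 1.381 µA.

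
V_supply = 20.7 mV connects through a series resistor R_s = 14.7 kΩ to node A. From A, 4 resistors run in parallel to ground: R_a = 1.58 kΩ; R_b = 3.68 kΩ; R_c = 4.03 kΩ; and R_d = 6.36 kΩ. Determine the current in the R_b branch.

Combine the parallel branches: R_p = (1/1.58 + 1/3.68 + 1/4.03 + 1/6.36)⁻¹ = 0.7633 kΩ.
V_A = 20.7 × 0.7633/15.46 = 1.022 mV.
I(R_b) = V_A / R_b = 1.022/3.68 = 0.2777 µA.
(Check via current divider: I_total = 1.339 µA; share G_k/ΣG = 0.2074 → same result.)

I ≈ 0.278 µA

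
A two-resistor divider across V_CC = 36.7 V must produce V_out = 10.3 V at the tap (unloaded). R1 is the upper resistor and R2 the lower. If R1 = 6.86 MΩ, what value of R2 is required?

Required fraction k = V_out/V_CC = 0.2807.
So R2 = R1 · V_out/(V_CC − V_out) = 6.86 × 10.3/(36.7 − 10.3) = 6.86 × 0.3902 = 2.676 MΩ.

R2 ≈ 2.68 MΩ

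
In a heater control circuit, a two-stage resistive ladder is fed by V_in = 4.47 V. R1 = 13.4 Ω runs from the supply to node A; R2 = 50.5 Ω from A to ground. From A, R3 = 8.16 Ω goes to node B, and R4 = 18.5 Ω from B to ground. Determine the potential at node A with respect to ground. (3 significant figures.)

V_A ≈ 2.53 V

Looking into the second stage from A: R3 + R4 = 26.66 Ω appears in parallel with R2.
R2 ‖ (R3+R4) = 17.45 Ω.
First divider: V_A = V_in · 17.45/(13.4 + 17.45) = 2.528 V.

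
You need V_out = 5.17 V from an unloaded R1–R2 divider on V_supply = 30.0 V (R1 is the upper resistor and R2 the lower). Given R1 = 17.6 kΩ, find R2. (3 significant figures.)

The divider ratio is R2/(R1+R2) = 5.17/30.0 = 0.1723.
So R2 = R1 · V_out/(V_supply − V_out) = 17.6 × 5.17/(30.0 − 5.17) = 17.6 × 0.2082 = 3.665 kΩ.

R2 ≈ 3.66 kΩ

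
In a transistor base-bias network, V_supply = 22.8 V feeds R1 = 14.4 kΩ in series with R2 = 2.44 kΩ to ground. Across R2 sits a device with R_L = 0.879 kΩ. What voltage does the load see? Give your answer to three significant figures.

V_out ≈ 0.979 V

The load sits in parallel with R2, giving an effective lower resistance R2' = R2·R_L/(R2+R_L) = 0.6462 kΩ.
Then V_out = V_supply · R2'/(R1 + R2') = 22.8 × 0.6462/15.05 = 0.9792 V.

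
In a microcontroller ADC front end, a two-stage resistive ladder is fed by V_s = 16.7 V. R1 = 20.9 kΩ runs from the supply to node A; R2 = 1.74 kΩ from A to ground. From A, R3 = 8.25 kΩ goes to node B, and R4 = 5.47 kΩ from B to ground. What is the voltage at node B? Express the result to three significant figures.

Node A sees R2 in parallel with the series input of stage 2, R3 + R4 = 13.72 kΩ.
Effective lower resistance at A: R2 ‖ 13.72 = 1.544 kΩ.
First divider: V_A = V_s · 1.544/(20.9 + 1.544) = 1.149 V.
Then the unloaded second divider: V_B = V_A × R4/(R3+R4) = 1.149 × 0.3987 = 0.4581 V.

V_B ≈ 0.458 V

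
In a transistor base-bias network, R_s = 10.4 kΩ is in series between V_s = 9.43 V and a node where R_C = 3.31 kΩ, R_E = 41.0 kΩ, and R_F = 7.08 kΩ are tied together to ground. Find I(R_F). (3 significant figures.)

Combine the parallel branches: R_p = (1/3.31 + 1/41.0 + 1/7.08)⁻¹ = 2.138 kΩ.
Node voltage V_A = V_s · R_p/(R_s + R_p) = 9.43 × 0.1705 = 1.608 V.
Branch current I = V_A/R_F = 1.608/7.08 = 0.2271 mA.
(Check via current divider: I_total = 0.7521 mA; share G_k/ΣG = 0.3020 → same result.)

I ≈ 0.227 mA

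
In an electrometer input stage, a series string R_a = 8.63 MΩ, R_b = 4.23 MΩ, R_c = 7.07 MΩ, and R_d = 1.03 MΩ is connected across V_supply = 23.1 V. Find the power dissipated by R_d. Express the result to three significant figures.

The common current is I = 23.1/20.96 = 1.102 µA.
V(R_d) = I·R = 1.135 V; P = V·I = 1.135 × 1.102 = 1.251 µW.

P ≈ 1.25 µW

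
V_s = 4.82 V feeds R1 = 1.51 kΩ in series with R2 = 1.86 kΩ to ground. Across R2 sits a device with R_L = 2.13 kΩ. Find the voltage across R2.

V_out ≈ 1.91 V

First combine the lower leg with the load: R2 ‖ R_L = 0.9929 kΩ.
Then V_out = V_s · R2'/(R1 + R2') = 4.82 × 0.9929/2.503 = 1.912 V.
(Unloaded it would be 2.66 V; the load pulls it down.)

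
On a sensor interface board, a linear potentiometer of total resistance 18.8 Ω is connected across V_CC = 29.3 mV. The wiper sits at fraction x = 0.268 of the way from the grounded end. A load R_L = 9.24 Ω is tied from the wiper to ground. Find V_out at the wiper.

V_out ≈ 5.61 mV

The pot divides into 13.76 Ω above the wiper and 5.038 Ω below.
Lower segment in parallel with the load: 5.038 ‖ 9.24 = 3.261 Ω.
Loaded-divider output: V_out = 29.3 × 0.1915 = 5.612 mV.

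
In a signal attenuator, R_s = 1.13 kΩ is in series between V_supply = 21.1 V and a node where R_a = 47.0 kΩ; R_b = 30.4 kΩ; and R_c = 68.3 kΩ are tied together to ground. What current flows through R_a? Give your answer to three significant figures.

Equivalent of the parallel group: R_p = 14.53 kΩ.
Node voltage V_A = V_supply · R_p/(R_s + R_p) = 21.1 × 0.9279 = 19.58 V.
Branch current I = V_A/R_a = 19.58/47.0 = 0.4165 mA.

I ≈ 0.417 mA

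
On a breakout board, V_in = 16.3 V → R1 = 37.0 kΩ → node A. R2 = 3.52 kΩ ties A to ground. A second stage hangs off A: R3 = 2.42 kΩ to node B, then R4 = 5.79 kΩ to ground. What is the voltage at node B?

The second stage (R3 + R4 = 8.210 kΩ) loads node A in parallel with R2.
Effective lower resistance at A: R2 ‖ 8.210 = 2.464 kΩ.
First divider: V_A = V_in · 2.464/(37.0 + 2.464) = 1.018 V.
V_B = V_A × 0.7052 = 0.7177 V.

V_B ≈ 0.718 V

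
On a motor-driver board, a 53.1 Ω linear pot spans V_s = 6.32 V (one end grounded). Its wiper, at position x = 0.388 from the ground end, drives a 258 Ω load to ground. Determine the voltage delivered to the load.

Lower segment x·R_p = 20.60 Ω; upper segment (1−x)·R_p = 32.50 Ω.
(x·R_p) ‖ R_L = 19.08 Ω.
V_out = 6.32 × 19.08/(32.50 + 19.08) = 2.338 V.
(Unloaded: V_out = x·V_s = 2.45 V.)

V_out ≈ 2.34 V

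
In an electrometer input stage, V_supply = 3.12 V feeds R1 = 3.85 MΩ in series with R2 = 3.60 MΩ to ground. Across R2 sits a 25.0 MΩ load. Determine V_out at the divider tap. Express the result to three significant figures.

The load sits in parallel with R2, giving an effective lower resistance R2' = R2·R_L/(R2+R_L) = 3.147 MΩ.
Then V_out = V_supply · R2'/(R1 + R2') = 3.12 × 3.147/6.997 = 1.403 V.
(Unloaded it would be 1.51 V; the load pulls it down.)

V_out ≈ 1.40 V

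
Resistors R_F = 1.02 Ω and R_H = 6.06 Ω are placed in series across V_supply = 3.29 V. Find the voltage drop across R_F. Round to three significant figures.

V ≈ 0.474 V

Series total: ΣR = 1.02 + 6.06 = 7.080 Ω.
V = V_supply · R/ΣR = 3.29 × 0.1441 = 0.4740 V.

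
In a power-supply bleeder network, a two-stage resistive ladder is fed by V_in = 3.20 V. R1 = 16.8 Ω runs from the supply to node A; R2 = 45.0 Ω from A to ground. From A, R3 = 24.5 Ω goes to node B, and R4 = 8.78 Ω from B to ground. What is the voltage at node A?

Looking into the second stage from A: R3 + R4 = 33.28 Ω appears in parallel with R2.
R2 ‖ (R3+R4) = 19.13 Ω.
First divider: V_A = V_in · 19.13/(16.8 + 19.13) = 1.704 V.

V_A ≈ 1.70 V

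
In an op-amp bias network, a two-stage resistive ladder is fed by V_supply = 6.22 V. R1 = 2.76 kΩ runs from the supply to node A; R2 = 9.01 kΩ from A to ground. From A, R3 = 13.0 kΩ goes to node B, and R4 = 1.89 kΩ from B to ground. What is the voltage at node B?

The second stage (R3 + R4 = 14.89 kΩ) loads node A in parallel with R2.
R2 ‖ (R3+R4) = 5.613 kΩ.
V_A = 6.22 × 5.613/(2.76 + 5.613) = 4.170 V.
Stage 2 is unloaded, so V_B = V_A · R4/(R3+R4) = 4.170 × 1.89/14.89 = 0.5293 V.

V_B ≈ 0.529 V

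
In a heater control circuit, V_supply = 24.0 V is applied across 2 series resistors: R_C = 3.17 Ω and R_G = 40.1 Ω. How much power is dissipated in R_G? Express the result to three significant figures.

P ≈ 12.3 W

The common current is I = 24.0/43.27 = 0.5547 A.
P(R_G) = I²·R_G = (0.5547)² × 40.1 = 12.34 W.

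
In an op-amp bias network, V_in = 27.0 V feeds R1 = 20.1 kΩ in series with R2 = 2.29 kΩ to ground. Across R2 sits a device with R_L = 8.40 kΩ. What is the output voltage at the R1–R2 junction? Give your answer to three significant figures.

R2 ‖ R_L = (2.29 × 8.40)/(2.29 + 8.40) = 1.799 kΩ.
Voltage divider with the loaded lower leg: V_out = 27.0 × 1.799/(20.1 + 1.799) = 27.0 × 0.08217 = 2.219 V.

V_out ≈ 2.22 V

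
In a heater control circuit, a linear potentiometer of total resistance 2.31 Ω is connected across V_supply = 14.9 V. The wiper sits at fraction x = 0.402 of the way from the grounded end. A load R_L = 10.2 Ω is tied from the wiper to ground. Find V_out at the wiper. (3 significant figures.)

V_out ≈ 5.68 V

Lower segment x·R_p = 0.9286 Ω; upper segment (1−x)·R_p = 1.381 Ω.
Lower segment in parallel with the load: 0.9286 ‖ 10.2 = 0.8511 Ω.
V_out = 14.9 × 0.8511/(1.381 + 0.8511) = 5.681 V.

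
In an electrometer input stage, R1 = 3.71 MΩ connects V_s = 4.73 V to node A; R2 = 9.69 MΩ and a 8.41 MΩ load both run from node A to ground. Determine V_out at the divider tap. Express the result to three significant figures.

R2 ‖ R_L = (9.69 × 8.41)/(9.69 + 8.41) = 4.502 MΩ.
Voltage divider with the loaded lower leg: V_out = 4.73 × 4.502/(3.71 + 4.502) = 4.73 × 0.5482 = 2.593 V.

V_out ≈ 2.59 V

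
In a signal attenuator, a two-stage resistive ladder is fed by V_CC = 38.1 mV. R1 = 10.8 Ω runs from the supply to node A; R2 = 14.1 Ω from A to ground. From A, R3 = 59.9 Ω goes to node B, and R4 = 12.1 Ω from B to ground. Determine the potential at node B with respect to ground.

Looking into the second stage from A: R3 + R4 = 72.00 Ω appears in parallel with R2.
Effective lower resistance at A: R2 ‖ 72.00 = 11.79 Ω.
V_A = 38.1 × 11.79/(10.8 + 11.79) = 19.89 mV.
Then the unloaded second divider: V_B = V_A × R4/(R3+R4) = 19.89 × 0.1681 = 3.342 mV.

V_B ≈ 3.34 mV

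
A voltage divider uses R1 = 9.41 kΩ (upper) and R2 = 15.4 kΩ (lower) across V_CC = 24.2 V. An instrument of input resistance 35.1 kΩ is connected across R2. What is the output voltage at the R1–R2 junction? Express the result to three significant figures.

V_out ≈ 12.9 V

The load sits in parallel with R2, giving an effective lower resistance R2' = R2·R_L/(R2+R_L) = 10.70 kΩ.
Voltage divider with the loaded lower leg: V_out = 24.2 × 10.70/(9.41 + 10.70) = 24.2 × 0.5322 = 12.88 V.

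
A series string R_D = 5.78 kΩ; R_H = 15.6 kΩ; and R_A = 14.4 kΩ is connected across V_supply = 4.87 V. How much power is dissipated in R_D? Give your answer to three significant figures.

P ≈ 0.107 mW

The common current is I = 4.87/35.78 = 0.1361 mA.
P = I²R = 0.01853 × 5.78 = 0.1071 mW.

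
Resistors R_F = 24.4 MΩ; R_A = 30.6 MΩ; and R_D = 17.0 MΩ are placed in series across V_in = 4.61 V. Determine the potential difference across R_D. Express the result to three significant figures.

ΣR = 24.4 + 30.6 + 17.0 = 72.00 MΩ.
V = V_in · R/ΣR = 4.61 × 0.2361 = 1.088 V.

V ≈ 1.09 V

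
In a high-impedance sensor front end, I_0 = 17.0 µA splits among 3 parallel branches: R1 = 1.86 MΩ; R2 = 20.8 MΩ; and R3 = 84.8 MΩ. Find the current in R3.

I ≈ 0.336 µA

ΣG = 1/1.86 + 1/20.8 + 1/84.8 = 0.5975.
By the current-divider rule, I = I_0 · G_k/ΣG = 17.0 × 0.01974 = 0.3355 µA.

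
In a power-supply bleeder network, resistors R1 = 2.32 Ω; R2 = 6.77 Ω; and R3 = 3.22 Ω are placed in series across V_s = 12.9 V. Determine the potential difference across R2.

V ≈ 7.09 V

Series total: ΣR = 2.32 + 6.77 + 3.22 = 12.31 Ω.
By the voltage-divider rule, V = 12.9 × 6.770/12.31 = 7.094 V.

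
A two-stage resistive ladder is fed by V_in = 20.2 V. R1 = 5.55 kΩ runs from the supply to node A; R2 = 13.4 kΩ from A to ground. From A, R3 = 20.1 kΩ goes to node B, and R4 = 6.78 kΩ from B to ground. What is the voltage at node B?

The second stage (R3 + R4 = 26.88 kΩ) loads node A in parallel with R2.
R2 ‖ (R3+R4) = 8.942 kΩ.
V_A = 20.2 × 8.942/(5.55 + 8.942) = 12.46 V.
Then the unloaded second divider: V_B = V_A × R4/(R3+R4) = 12.46 × 0.2522 = 3.144 V.

V_B ≈ 3.14 V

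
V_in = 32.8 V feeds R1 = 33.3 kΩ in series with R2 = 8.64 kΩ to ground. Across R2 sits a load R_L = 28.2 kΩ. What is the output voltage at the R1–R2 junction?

V_out ≈ 5.43 V

R2 ‖ R_L = (8.64 × 28.2)/(8.64 + 28.2) = 6.614 kΩ.
Voltage divider with the loaded lower leg: V_out = 32.8 × 6.614/(33.3 + 6.614) = 32.8 × 0.1657 = 5.435 V.
(Unloaded it would be 6.76 V; the load pulls it down.)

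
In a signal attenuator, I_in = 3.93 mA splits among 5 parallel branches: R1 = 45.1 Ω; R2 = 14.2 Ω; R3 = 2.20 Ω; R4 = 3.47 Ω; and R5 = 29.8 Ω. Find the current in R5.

ΣG = 1/45.1 + 1/14.2 + 1/2.20 + 1/3.47 + 1/29.8 = 0.8689.
By the current-divider rule, I = I_in · G_k/ΣG = 3.93 × 0.03862 = 0.1518 mA.

I ≈ 0.152 mA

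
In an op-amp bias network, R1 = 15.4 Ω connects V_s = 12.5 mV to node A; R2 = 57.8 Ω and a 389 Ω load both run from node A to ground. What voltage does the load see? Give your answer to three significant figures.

First combine the lower leg with the load: R2 ‖ R_L = 50.32 Ω.
Then V_out = V_s · R2'/(R1 + R2') = 12.5 × 50.32/65.72 = 9.571 mV.

V_out ≈ 9.57 mV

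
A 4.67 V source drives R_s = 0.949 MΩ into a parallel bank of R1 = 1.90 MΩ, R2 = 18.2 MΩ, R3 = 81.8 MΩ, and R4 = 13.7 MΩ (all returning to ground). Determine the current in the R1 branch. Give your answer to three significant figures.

Equivalent of the parallel group: R_p = 1.500 MΩ.
V_A by voltage divider: V_A = 4.67 × 1.500/(0.949 + 1.500) = 2.861 V.
I(R1) = V_A / R1 = 2.861/1.90 = 1.506 µA.

I ≈ 1.51 µA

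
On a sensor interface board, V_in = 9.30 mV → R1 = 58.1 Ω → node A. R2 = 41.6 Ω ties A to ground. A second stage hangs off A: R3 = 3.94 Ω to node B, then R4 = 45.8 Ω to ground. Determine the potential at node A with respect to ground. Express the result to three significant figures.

V_A ≈ 2.61 mV

Looking into the second stage from A: R3 + R4 = 49.74 Ω appears in parallel with R2.
Effective lower resistance at A: R2 ‖ 49.74 = 22.65 Ω.
V_A = 9.30 × 22.65/(58.1 + 22.65) = 2.609 mV.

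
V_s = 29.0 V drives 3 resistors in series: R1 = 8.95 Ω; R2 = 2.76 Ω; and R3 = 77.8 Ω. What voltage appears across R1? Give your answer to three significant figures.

Total series resistance ΣR = 8.95 + 2.76 + 77.8 = 89.51 Ω.
By the voltage-divider rule, V = 29.0 × 8.950/89.51 = 2.900 V.

V ≈ 2.90 V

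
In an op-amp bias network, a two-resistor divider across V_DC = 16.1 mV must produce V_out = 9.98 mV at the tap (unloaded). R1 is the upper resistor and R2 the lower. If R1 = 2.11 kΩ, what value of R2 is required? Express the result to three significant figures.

R2 ≈ 3.44 kΩ

Required fraction k = V_out/V_DC = 0.6199.
So R2 = R1 · V_out/(V_DC − V_out) = 2.11 × 9.98/(16.1 − 9.98) = 2.11 × 1.631 = 3.441 kΩ.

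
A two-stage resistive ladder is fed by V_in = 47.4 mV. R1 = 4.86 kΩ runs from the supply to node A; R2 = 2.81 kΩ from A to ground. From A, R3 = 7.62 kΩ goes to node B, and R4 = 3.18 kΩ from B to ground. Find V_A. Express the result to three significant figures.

Node A sees R2 in parallel with the series input of stage 2, R3 + R4 = 10.80 kΩ.
R2 ‖ (R3+R4) = 2.230 kΩ.
V_A = 47.4 × 2.230/(4.86 + 2.230) = 14.91 mV.

V_A ≈ 14.9 mV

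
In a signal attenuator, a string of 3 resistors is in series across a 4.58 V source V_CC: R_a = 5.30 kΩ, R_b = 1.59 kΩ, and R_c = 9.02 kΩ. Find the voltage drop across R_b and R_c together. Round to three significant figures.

V ≈ 3.05 V

Total series resistance ΣR = 5.30 + 1.59 + 9.02 = 15.91 kΩ.
R_{R_b..R_c} = 1.59 + 9.02 = 10.61 kΩ.
Voltage divider: V = V_CC · (10.61 / 15.91) = 4.58 × 0.6669 = 3.054 V.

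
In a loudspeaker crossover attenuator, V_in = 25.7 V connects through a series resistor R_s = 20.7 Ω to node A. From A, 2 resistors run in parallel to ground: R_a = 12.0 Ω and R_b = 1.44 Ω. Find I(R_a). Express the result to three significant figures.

I ≈ 0.125 A

Parallel bank: R_p = 1/(1/12.0 + 1/1.44) = 1.286 Ω.
Node voltage V_A = V_in · R_p/(R_s + R_p) = 25.7 × 0.05848 = 1.503 V.
I(R_a) = V_A / R_a = 1.503/12.0 = 0.1252 A.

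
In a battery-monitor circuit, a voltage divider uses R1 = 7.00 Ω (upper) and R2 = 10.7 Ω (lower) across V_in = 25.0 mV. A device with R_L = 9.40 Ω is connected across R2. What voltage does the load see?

V_out ≈ 10.4 mV

First combine the lower leg with the load: R2 ‖ R_L = 5.004 Ω.
Now apply the divider: V_out = 25.0 × 0.4169 = 10.42 mV.
(Unloaded it would be 15.1 mV; the load pulls it down.)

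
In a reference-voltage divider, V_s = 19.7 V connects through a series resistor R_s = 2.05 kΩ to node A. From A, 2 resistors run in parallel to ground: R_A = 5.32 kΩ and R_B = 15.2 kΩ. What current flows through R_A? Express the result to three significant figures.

I ≈ 2.44 mA

Parallel bank: R_p = 1/(1/5.32 + 1/15.2) = 3.941 kΩ.
V_A by voltage divider: V_A = 19.7 × 3.941/(2.05 + 3.941) = 12.96 V.
Branch current I = V_A/R_A = 12.96/5.32 = 2.436 mA.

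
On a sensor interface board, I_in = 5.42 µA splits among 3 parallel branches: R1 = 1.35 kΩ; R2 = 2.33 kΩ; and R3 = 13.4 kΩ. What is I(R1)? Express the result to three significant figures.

Total conductance ΣG = 1/1.35 + 1/2.33 + 1/13.4 = 1.245 (units of 1/kΩ).
By the current-divider rule, I = I_in · G_k/ΣG = 5.42 × 0.5952 = 3.226 µA.

I ≈ 3.23 µA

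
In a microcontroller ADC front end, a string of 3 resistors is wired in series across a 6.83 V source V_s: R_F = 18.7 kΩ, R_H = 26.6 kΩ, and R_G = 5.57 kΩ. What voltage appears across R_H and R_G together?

V ≈ 4.32 V

Total series resistance ΣR = 18.7 + 26.6 + 5.57 = 50.87 kΩ.
R_{R_H..R_G} = 26.6 + 5.57 = 32.17 kΩ.
V = V_s · R/ΣR = 6.83 × 0.6324 = 4.319 V.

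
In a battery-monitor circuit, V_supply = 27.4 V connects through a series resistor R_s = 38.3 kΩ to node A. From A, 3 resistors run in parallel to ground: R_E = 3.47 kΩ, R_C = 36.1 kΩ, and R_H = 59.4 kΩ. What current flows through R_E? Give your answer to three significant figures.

I ≈ 0.575 mA

Equivalent of the parallel group: R_p = 3.006 kΩ.
V_A by voltage divider: V_A = 27.4 × 3.006/(38.3 + 3.006) = 1.994 V.
I(R_E) = V_A / R_E = 1.994/3.47 = 0.5746 mA.
(Check via current divider: I_total = 0.6633 mA; share G_k/ΣG = 0.8661 → same result.)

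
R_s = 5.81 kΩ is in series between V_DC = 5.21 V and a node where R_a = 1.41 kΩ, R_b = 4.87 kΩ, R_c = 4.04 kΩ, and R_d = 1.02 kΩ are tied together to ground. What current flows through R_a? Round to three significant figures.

I ≈ 0.275 mA

Parallel bank: R_p = 1/(1/1.41 + 1/4.87 + 1/4.04 + 1/1.02) = 0.4667 kΩ.
Node voltage V_A = V_DC · R_p/(R_s + R_p) = 5.21 × 0.07436 = 0.3874 V.
I(R_a) = V_A / R_a = 0.3874/1.41 = 0.2748 mA.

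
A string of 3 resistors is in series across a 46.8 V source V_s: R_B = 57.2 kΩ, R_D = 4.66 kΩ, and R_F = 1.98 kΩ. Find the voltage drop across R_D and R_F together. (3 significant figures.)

V ≈ 4.87 V

ΣR = 57.2 + 4.66 + 1.98 = 63.84 kΩ.
R_{R_D..R_F} = 4.66 + 1.98 = 6.640 kΩ.
Voltage divider: V = V_s · (6.640 / 63.84) = 46.8 × 0.1040 = 4.868 V.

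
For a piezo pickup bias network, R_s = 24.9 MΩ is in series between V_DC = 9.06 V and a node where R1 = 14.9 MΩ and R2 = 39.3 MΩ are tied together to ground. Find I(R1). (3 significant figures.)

I ≈ 0.184 µA

Parallel bank: R_p = 1/(1/14.9 + 1/39.3) = 10.80 MΩ.
V_A = 9.06 × 10.80/35.70 = 2.742 V.
I(R1) = V_A / R1 = 2.742/14.9 = 0.1840 µA.
(Check via current divider: I_total = 0.2538 µA; share G_k/ΣG = 0.7251 → same result.)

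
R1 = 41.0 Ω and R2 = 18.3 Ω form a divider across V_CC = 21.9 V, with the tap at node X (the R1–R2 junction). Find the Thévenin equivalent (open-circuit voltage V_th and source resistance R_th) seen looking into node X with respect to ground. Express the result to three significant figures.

V_th ≈ 6.76 V, R_th ≈ 12.7 Ω

Open-circuit (no load on X): V_th = V_CC · R2/(R1 + R2) = 21.9 × 18.3/(41.00 + 18.3) = 6.758 V.
Zeroing V_CC shorts the top of R1 to ground, so R_th = R1 ‖ R2 = 12.65 Ω.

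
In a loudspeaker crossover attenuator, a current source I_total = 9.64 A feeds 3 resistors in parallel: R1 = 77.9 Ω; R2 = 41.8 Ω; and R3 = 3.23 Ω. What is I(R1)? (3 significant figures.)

ΣG = 1/77.9 + 1/41.8 + 1/3.23 = 0.3464.
R1 takes the fraction G_k/ΣG = 0.01284/0.3464 = 0.03706, so I = 9.64 × 0.03706 = 0.3573 A.

I ≈ 0.357 A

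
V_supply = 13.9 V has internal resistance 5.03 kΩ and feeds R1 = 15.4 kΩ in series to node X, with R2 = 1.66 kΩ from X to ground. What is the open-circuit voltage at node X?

V_th ≈ 1.04 V

R1' = 5.03 + 15.4 = 20.43 kΩ (source resistance + R1).
With X open, the divider is unloaded: V_th = 13.9 × 1.66/22.09 = 1.045 V.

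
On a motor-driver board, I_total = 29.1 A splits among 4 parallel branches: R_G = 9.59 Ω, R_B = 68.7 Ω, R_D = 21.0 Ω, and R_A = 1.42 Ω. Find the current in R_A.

I ≈ 23.5 A

Conductances: ΣG = 1/9.59 + 1/68.7 + 1/21.0 + 1/1.42 = 0.8707 (1/Ω).
By the current-divider rule, I = I_total · G_k/ΣG = 29.1 × 0.8088 = 23.54 A.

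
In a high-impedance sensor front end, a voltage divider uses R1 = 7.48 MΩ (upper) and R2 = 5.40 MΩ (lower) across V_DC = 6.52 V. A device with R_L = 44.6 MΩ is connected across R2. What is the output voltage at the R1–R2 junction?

V_out ≈ 2.55 V

R2 ‖ R_L = (5.40 × 44.6)/(5.40 + 44.6) = 4.817 MΩ.
Voltage divider with the loaded lower leg: V_out = 6.52 × 4.817/(7.48 + 4.817) = 6.52 × 0.3917 = 2.554 V.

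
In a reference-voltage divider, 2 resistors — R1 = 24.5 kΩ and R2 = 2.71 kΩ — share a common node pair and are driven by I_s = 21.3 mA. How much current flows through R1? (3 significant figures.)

I ≈ 2.12 mA

For two parallel branches, I_k = I_s · (other R)/(sum of R).
I(R1) = 21.3 × 2.71/(24.5 + 2.71) = 21.3 × 0.09960 = 2.121 mA.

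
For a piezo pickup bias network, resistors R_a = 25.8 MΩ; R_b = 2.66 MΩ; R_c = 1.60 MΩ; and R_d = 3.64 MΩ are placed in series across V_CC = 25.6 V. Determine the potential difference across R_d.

Series total: ΣR = 25.8 + 2.66 + 1.60 + 3.64 = 33.70 MΩ.
V = V_CC · R/ΣR = 25.6 × 0.1080 = 2.765 V.

V ≈ 2.77 V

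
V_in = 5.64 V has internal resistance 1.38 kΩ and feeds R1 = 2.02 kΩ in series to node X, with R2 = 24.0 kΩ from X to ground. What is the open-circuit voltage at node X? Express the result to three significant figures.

R1' = 1.38 + 2.02 = 3.400 kΩ (source resistance + R1).
Open-circuit (no load on X): V_th = V_in · R2/(R1' + R2) = 5.64 × 24.0/(3.400 + 24.0) = 4.940 V.

V_th ≈ 4.94 V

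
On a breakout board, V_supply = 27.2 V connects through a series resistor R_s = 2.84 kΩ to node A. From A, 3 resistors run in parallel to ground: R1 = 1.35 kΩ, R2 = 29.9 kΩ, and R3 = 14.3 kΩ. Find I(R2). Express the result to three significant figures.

Equivalent of the parallel group: R_p = 1.185 kΩ.
V_A = 27.2 × 1.185/4.025 = 8.006 V.
Branch current I = V_A/R2 = 8.006/29.9 = 0.2678 mA.

I ≈ 0.268 mA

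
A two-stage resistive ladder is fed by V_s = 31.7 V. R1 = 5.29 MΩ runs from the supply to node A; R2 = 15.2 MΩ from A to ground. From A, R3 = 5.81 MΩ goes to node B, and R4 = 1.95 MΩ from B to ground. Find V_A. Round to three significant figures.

The second stage (R3 + R4 = 7.760 MΩ) loads node A in parallel with R2.
Effective lower resistance at A: R2 ‖ 7.760 = 5.137 MΩ.
So V_A = 31.7 × 0.4927 = 15.62 V.

V_A ≈ 15.6 V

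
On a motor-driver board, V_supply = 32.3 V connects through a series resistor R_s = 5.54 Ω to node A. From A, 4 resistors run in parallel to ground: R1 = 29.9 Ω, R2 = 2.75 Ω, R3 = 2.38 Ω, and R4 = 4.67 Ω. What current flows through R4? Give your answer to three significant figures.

Equivalent of the parallel group: R_p = 0.9696 Ω.
V_A = 32.3 × 0.9696/6.510 = 4.811 V.
I(R4) = V_A / R4 = 4.811/4.67 = 1.030 A.

I ≈ 1.03 A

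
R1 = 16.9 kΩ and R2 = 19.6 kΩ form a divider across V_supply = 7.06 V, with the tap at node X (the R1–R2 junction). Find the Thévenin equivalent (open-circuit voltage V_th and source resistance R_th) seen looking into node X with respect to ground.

V_th ≈ 3.79 V, R_th ≈ 9.08 kΩ

V_th is the unloaded tap voltage: V_supply · R2/(R1+R2) = 7.06 × 0.5370 = 3.791 V.
Looking into X with the source shorted: R_th = R1·R2/(R1+R2) = 16.90 × 19.6/36.50 = 9.075 kΩ.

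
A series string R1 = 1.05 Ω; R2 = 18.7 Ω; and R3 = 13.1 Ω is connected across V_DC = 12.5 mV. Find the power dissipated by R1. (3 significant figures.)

P ≈ 0.152 µW

ΣR = 32.85 Ω → I = 12.5/32.85 = 0.3805 mA.
P(R1) = I²·R1 = (0.3805)² × 1.05 = 0.1520 µW.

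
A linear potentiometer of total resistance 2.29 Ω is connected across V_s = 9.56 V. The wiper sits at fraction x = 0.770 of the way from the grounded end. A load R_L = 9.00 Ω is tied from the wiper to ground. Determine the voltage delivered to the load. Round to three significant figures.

V_out ≈ 7.04 V

The pot divides into 0.5267 Ω above the wiper and 1.763 Ω below.
R_L loads the lower segment: effective lower R = 1.474 Ω.
Loaded-divider output: V_out = 9.56 × 0.7368 = 7.044 V.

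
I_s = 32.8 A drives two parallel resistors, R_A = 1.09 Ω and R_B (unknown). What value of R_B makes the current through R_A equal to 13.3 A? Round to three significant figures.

In a two-way split, I_A/I_s = R_B/(R_A + R_B).
With f = 0.4055, R_B = R_A · f/(1−f) = 1.09 × 0.6821 = 0.7434 Ω.

R_B ≈ 0.743 Ω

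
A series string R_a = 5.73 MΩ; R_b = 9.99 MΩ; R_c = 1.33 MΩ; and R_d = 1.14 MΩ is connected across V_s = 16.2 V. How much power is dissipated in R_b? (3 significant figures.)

The common current is I = 16.2/18.19 = 0.8906 µA.
P = I²R = 0.7932 × 9.99 = 7.924 µW.

P ≈ 7.92 µW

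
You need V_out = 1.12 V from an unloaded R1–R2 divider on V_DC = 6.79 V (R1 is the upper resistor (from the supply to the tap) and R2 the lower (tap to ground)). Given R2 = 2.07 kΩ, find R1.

The divider ratio is R2/(R1+R2) = 1.12/6.79 = 0.1649.
So R1 = R2 · (V_DC/V_out − 1) = 2.07 × (6.79/1.12 − 1) = 2.07 × 5.062 = 10.48 kΩ.

R1 ≈ 10.5 kΩ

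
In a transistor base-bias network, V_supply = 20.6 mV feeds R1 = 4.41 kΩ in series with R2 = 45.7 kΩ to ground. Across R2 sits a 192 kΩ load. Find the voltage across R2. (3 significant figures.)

V_out ≈ 18.4 mV

First combine the lower leg with the load: R2 ‖ R_L = 36.91 kΩ.
Now apply the divider: V_out = 20.6 × 0.8933 = 18.40 mV.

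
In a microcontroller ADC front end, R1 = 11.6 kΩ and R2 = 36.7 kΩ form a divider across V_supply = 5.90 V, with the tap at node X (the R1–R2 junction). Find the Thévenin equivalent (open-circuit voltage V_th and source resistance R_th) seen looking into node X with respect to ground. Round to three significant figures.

Open-circuit (no load on X): V_th = V_supply · R2/(R1 + R2) = 5.90 × 36.7/(11.60 + 36.7) = 4.483 V.
Zeroing V_supply shorts the top of R1 to ground, so R_th = R1 ‖ R2 = 8.814 kΩ.

V_th ≈ 4.48 V, R_th ≈ 8.81 kΩ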